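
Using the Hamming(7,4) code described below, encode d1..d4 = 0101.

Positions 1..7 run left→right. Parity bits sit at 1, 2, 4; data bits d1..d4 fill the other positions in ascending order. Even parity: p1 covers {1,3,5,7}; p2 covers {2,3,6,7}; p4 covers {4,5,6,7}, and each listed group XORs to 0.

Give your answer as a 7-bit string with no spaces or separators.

0100101

Place data at non-parity positions: p1 p2 0 p4 1 0 1
p1 (pos 1,3,5,7): XOR of data positions = 0⊕1⊕1 = 0
p2 (pos 2,3,6,7): XOR of data positions = 0⊕0⊕1 = 1
p4 (pos 4,5,6,7): XOR of data positions = 1⊕0⊕1 = 0
Codeword: 0100101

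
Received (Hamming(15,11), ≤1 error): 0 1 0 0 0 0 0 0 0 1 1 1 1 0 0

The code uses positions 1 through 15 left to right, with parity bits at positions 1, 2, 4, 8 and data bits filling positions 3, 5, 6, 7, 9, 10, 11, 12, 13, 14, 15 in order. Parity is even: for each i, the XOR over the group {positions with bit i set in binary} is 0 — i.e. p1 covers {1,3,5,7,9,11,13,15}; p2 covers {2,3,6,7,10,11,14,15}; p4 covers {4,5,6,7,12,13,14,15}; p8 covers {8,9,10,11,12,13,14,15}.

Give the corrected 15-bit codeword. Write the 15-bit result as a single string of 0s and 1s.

000000000111100

s1 (pos 1,3,5,7,9,11,13,15): 0⊕0⊕0⊕0⊕0⊕1⊕1⊕0 = 0
s2 (pos 2,3,6,7,10,11,14,15): 1⊕0⊕0⊕0⊕1⊕1⊕0⊕0 = 1
s4 (pos 4,5,6,7,12,13,14,15): 0⊕0⊕0⊕0⊕1⊕1⊕0⊕0 = 0
s8 (pos 8,9,10,11,12,13,14,15): 0⊕0⊕1⊕1⊕1⊕1⊕0⊕0 = 0
Syndrome s8…s1 = 0010 → error at position 2.
Flip position 2: 010000000111100 → 000000000111100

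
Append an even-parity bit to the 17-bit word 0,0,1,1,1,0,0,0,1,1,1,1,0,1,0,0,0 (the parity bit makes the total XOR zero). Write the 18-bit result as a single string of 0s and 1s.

001110001111010000

XOR of the 17 data bits: 0⊕0⊕1⊕1⊕1⊕0⊕0⊕0⊕1⊕1⊕1⊕1⊕0⊕1⊕0⊕0⊕0 = 0
Parity bit = 0 (so all 18 bits XOR to 0).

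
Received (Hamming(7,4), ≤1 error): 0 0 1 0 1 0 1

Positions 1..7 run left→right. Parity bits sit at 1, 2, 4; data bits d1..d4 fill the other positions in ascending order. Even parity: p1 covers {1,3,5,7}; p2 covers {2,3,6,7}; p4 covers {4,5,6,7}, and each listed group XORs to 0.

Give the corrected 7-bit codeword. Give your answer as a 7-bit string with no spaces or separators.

1010101

s1 (pos 1,3,5,7): 0⊕1⊕1⊕1 = 1
s2 (pos 2,3,6,7): 0⊕1⊕0⊕1 = 0
s4 (pos 4,5,6,7): 0⊕1⊕0⊕1 = 0
Syndrome s4…s1 = 001 → error at position 1.
Flip position 1: 0010101 → 1010101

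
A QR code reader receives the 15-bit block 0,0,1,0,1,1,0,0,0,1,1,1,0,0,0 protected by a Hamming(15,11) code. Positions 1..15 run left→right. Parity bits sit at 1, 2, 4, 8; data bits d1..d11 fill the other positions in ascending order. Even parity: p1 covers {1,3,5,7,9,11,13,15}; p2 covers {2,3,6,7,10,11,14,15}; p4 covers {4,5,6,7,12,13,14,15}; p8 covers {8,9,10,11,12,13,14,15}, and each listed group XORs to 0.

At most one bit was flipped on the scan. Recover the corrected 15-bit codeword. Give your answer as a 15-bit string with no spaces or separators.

s1 (pos 1,3,5,7,9,11,13,15): 0⊕1⊕1⊕0⊕0⊕1⊕0⊕0 = 1
s2 (pos 2,3,6,7,10,11,14,15): 0⊕1⊕1⊕0⊕1⊕1⊕0⊕0 = 0
s4 (pos 4,5,6,7,12,13,14,15): 0⊕1⊕1⊕0⊕1⊕0⊕0⊕0 = 1
s8 (pos 8,9,10,11,12,13,14,15): 0⊕0⊕1⊕1⊕1⊕0⊕0⊕0 = 1
Syndrome s8…s1 = 1101 → error at position 13.
Flip position 13: 001011000111000 → 001011000111100

001011000111100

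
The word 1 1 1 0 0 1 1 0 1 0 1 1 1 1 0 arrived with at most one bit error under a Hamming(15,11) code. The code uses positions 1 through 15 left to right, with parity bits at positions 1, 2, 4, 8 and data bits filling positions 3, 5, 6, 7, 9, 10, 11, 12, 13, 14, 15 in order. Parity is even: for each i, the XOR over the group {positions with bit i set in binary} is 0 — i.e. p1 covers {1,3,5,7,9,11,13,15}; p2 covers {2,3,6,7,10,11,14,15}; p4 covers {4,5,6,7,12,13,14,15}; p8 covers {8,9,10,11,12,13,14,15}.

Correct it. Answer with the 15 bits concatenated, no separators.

111001101010110

s1 (pos 1,3,5,7,9,11,13,15): 1⊕1⊕0⊕1⊕1⊕1⊕1⊕0 = 0
s2 (pos 2,3,6,7,10,11,14,15): 1⊕1⊕1⊕1⊕0⊕1⊕1⊕0 = 0
s4 (pos 4,5,6,7,12,13,14,15): 0⊕0⊕1⊕1⊕1⊕1⊕1⊕0 = 1
s8 (pos 8,9,10,11,12,13,14,15): 0⊕1⊕0⊕1⊕1⊕1⊕1⊕0 = 1
Syndrome s8…s1 = 1100 → error at position 12.
Flip position 12: 111001101011110 → 111001101010110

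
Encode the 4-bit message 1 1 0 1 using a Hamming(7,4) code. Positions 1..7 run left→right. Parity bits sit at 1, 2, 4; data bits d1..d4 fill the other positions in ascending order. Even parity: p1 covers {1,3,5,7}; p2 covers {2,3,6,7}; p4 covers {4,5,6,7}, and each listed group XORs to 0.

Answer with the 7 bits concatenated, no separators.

Place data at non-parity positions: p1 p2 1 p4 1 0 1
p1 (pos 1,3,5,7): XOR of data positions = 1⊕1⊕1 = 1
p2 (pos 2,3,6,7): XOR of data positions = 1⊕0⊕1 = 0
p4 (pos 4,5,6,7): XOR of data positions = 1⊕0⊕1 = 0
Codeword: 1010101

1010101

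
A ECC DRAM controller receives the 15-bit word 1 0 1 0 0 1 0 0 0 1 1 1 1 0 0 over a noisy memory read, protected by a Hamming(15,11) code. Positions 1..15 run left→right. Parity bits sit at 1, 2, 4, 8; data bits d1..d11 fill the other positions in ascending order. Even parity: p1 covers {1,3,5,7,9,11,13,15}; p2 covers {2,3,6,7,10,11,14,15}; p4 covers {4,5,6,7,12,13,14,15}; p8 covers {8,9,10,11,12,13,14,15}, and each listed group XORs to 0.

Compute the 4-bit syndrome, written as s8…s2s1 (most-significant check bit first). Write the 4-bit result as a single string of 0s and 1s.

0100

s1 (pos 1,3,5,7,9,11,13,15): 1⊕1⊕0⊕0⊕0⊕1⊕1⊕0 = 0
s2 (pos 2,3,6,7,10,11,14,15): 0⊕1⊕1⊕0⊕1⊕1⊕0⊕0 = 0
s4 (pos 4,5,6,7,12,13,14,15): 0⊕0⊕1⊕0⊕1⊕1⊕0⊕0 = 1
s8 (pos 8,9,10,11,12,13,14,15): 0⊕0⊕1⊕1⊕1⊕1⊕0⊕0 = 0
Syndrome s8…s1 = 0100 → error at position 4.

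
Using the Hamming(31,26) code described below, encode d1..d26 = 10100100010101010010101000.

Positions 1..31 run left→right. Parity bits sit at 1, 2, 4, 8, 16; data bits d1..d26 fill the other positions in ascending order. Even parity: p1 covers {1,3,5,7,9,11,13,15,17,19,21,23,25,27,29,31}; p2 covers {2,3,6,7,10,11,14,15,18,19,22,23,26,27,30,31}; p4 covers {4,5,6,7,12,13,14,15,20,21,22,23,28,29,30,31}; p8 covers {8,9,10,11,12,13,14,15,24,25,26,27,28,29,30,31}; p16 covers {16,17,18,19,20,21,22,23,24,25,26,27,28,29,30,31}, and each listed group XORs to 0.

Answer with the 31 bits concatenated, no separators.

Place data at non-parity positions: p1 p2 1 p4 0 1 0 p8 0 1 0 0 0 1 0 p16 1 0 1 0 1 0 0 1 0 1 0 1 0 0 0
p1 (pos 1,3,5,7,9,11,13,15,17,19,21,23,25,27,29,31): XOR of data positions = 1⊕0⊕0⊕0⊕0⊕0⊕0⊕1⊕1⊕1⊕0⊕0⊕0⊕0⊕0 = 0
p2 (pos 2,3,6,7,10,11,14,15,18,19,22,23,26,27,30,31): XOR of data positions = 1⊕1⊕0⊕1⊕0⊕1⊕0⊕0⊕1⊕0⊕0⊕1⊕0⊕0⊕0 = 0
p4 (pos 4,5,6,7,12,13,14,15,20,21,22,23,28,29,30,31): XOR of data positions = 0⊕1⊕0⊕0⊕0⊕1⊕0⊕0⊕1⊕0⊕0⊕1⊕0⊕0⊕0 = 0
p8 (pos 8,9,10,11,12,13,14,15,24,25,26,27,28,29,30,31): XOR of data positions = 0⊕1⊕0⊕0⊕0⊕1⊕0⊕1⊕0⊕1⊕0⊕1⊕0⊕0⊕0 = 1
p16 (pos 16,17,18,19,20,21,22,23,24,25,26,27,28,29,30,31): XOR of data positions = 1⊕0⊕1⊕0⊕1⊕0⊕0⊕1⊕0⊕1⊕0⊕1⊕0⊕0⊕0 = 0
Codeword: 0010010101000100101010010101000

0010010101000100101010010101000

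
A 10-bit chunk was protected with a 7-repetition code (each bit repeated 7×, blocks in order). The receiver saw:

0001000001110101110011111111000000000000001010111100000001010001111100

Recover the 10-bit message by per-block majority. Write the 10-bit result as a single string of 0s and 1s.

0111001001

Block 1 (0001000): 1 one → 0
Block 2 (0011101): 4 ones → 1
Block 3 (0111001): 4 ones → 1
Block 4 (1111111): 7 ones → 1
Block 5 (0000000): 0 ones → 0
Block 6 (0000000): 0 ones → 0
Block 7 (1010111): 5 ones → 1
Block 8 (1000000): 1 one → 0
Block 9 (0101000): 2 ones → 0
Block 10 (1111100): 5 ones → 1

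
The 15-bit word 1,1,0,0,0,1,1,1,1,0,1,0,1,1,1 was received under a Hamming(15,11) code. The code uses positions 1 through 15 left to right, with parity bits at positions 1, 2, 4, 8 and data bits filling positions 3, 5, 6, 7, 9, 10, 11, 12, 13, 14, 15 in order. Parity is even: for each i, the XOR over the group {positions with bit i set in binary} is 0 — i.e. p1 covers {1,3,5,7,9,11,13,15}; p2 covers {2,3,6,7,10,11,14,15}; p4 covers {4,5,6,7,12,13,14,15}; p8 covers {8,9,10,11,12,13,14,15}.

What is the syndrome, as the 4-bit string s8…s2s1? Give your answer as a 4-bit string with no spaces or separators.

0100

s1 (pos 1,3,5,7,9,11,13,15): 1⊕0⊕0⊕1⊕1⊕1⊕1⊕1 = 0
s2 (pos 2,3,6,7,10,11,14,15): 1⊕0⊕1⊕1⊕0⊕1⊕1⊕1 = 0
s4 (pos 4,5,6,7,12,13,14,15): 0⊕0⊕1⊕1⊕0⊕1⊕1⊕1 = 1
s8 (pos 8,9,10,11,12,13,14,15): 1⊕1⊕0⊕1⊕0⊕1⊕1⊕1 = 0
Syndrome s8…s1 = 0100 → error at position 4.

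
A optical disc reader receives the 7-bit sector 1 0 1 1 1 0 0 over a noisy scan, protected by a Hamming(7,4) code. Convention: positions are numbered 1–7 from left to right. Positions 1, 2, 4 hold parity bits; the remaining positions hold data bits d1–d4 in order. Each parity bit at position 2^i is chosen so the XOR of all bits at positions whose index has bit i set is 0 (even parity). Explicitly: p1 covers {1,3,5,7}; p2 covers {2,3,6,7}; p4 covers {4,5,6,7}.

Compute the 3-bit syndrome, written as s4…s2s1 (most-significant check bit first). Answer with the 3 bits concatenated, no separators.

011

s1 (pos 1,3,5,7): 1⊕1⊕1⊕0 = 1
s2 (pos 2,3,6,7): 0⊕1⊕0⊕0 = 1
s4 (pos 4,5,6,7): 1⊕1⊕0⊕0 = 0
Syndrome s4…s1 = 011 → error at position 3.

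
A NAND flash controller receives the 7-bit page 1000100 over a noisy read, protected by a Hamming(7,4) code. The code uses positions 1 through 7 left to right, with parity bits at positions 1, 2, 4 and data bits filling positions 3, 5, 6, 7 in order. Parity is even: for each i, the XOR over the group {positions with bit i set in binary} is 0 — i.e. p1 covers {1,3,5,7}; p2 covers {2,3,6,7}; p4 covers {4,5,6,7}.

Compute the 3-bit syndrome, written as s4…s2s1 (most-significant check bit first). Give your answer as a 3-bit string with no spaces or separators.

s1 (pos 1,3,5,7): 1⊕0⊕1⊕0 = 0
s2 (pos 2,3,6,7): 0⊕0⊕0⊕0 = 0
s4 (pos 4,5,6,7): 0⊕1⊕0⊕0 = 1
Syndrome s4…s1 = 100 → error at position 4.

100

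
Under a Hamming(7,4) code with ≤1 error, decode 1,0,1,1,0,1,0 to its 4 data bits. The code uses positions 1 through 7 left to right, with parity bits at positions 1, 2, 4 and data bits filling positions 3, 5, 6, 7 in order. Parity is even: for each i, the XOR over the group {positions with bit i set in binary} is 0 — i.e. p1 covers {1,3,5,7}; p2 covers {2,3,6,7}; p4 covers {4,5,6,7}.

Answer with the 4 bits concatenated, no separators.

s1 (pos 1,3,5,7): 1⊕1⊕0⊕0 = 0
s2 (pos 2,3,6,7): 0⊕1⊕1⊕0 = 0
s4 (pos 4,5,6,7): 1⊕0⊕1⊕0 = 0
Syndrome s4…s1 = 000 → no error.
Read data bits from positions 3,5,6,7: 1010

1010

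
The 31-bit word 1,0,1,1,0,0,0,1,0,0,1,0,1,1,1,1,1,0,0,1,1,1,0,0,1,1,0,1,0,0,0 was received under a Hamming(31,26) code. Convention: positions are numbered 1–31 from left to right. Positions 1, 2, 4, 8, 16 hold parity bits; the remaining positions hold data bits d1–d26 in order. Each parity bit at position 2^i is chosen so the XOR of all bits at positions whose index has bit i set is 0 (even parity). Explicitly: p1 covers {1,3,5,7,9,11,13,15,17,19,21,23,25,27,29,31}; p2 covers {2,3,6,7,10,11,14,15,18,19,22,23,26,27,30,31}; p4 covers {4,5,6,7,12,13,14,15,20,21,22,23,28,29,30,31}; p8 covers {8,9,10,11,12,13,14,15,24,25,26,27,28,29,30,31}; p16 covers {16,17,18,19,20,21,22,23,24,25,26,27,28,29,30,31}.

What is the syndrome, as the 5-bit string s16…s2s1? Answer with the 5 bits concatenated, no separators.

s1 (pos 1,3,5,7,9,11,13,15,17,19,21,23,25,27,29,31): 1⊕1⊕0⊕0⊕0⊕1⊕1⊕1⊕1⊕0⊕1⊕0⊕1⊕0⊕0⊕0 = 0
s2 (pos 2,3,6,7,10,11,14,15,18,19,22,23,26,27,30,31): 0⊕1⊕0⊕0⊕0⊕1⊕1⊕1⊕0⊕0⊕1⊕0⊕1⊕0⊕0⊕0 = 0
s4 (pos 4,5,6,7,12,13,14,15,20,21,22,23,28,29,30,31): 1⊕0⊕0⊕0⊕0⊕1⊕1⊕1⊕1⊕1⊕1⊕0⊕1⊕0⊕0⊕0 = 0
s8 (pos 8,9,10,11,12,13,14,15,24,25,26,27,28,29,30,31): 1⊕0⊕0⊕1⊕0⊕1⊕1⊕1⊕0⊕1⊕1⊕0⊕1⊕0⊕0⊕0 = 0
s16 (pos 16,17,18,19,20,21,22,23,24,25,26,27,28,29,30,31): 1⊕1⊕0⊕0⊕1⊕1⊕1⊕0⊕0⊕1⊕1⊕0⊕1⊕0⊕0⊕0 = 0
Syndrome s16…s1 = 00000 → no error.

00000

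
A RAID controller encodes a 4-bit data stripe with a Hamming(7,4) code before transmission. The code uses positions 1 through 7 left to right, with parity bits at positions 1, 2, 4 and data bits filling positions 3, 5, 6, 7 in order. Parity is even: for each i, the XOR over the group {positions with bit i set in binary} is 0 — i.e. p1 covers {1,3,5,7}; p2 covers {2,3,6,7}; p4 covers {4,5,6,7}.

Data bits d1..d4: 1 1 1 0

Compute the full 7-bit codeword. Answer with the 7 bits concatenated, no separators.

Place data at non-parity positions: p1 p2 1 p4 1 1 0
p1 (pos 1,3,5,7): XOR of data positions = 1⊕1⊕0 = 0
p2 (pos 2,3,6,7): XOR of data positions = 1⊕1⊕0 = 0
p4 (pos 4,5,6,7): XOR of data positions = 1⊕1⊕0 = 0
Codeword: 0010110

0010110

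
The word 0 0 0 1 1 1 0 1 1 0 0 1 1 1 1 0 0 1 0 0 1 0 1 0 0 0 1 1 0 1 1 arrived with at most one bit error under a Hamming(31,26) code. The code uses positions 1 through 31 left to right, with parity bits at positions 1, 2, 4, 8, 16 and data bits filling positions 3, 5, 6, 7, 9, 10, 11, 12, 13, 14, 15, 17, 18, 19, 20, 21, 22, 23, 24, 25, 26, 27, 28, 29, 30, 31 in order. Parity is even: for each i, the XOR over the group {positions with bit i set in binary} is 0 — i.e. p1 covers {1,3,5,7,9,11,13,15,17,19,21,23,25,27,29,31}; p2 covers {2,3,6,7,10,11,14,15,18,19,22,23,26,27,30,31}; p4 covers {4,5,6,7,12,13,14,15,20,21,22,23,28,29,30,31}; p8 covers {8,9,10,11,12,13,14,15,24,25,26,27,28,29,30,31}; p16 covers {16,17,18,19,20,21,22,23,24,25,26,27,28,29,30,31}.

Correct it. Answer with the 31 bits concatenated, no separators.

s1 (pos 1,3,5,7,9,11,13,15,17,19,21,23,25,27,29,31): 0⊕0⊕1⊕0⊕1⊕0⊕1⊕1⊕0⊕0⊕1⊕1⊕0⊕1⊕0⊕1 = 0
s2 (pos 2,3,6,7,10,11,14,15,18,19,22,23,26,27,30,31): 0⊕0⊕1⊕0⊕0⊕0⊕1⊕1⊕1⊕0⊕0⊕1⊕0⊕1⊕1⊕1 = 0
s4 (pos 4,5,6,7,12,13,14,15,20,21,22,23,28,29,30,31): 1⊕1⊕1⊕0⊕1⊕1⊕1⊕1⊕0⊕1⊕0⊕1⊕1⊕0⊕1⊕1 = 0
s8 (pos 8,9,10,11,12,13,14,15,24,25,26,27,28,29,30,31): 1⊕1⊕0⊕0⊕1⊕1⊕1⊕1⊕0⊕0⊕0⊕1⊕1⊕0⊕1⊕1 = 0
s16 (pos 16,17,18,19,20,21,22,23,24,25,26,27,28,29,30,31): 0⊕0⊕1⊕0⊕0⊕1⊕0⊕1⊕0⊕0⊕0⊕1⊕1⊕0⊕1⊕1 = 1
Syndrome s16…s1 = 10000 → error at position 16.
Flip position 16: 0001110110011110010010100011011 → 0001110110011111010010100011011

0001110110011111010010100011011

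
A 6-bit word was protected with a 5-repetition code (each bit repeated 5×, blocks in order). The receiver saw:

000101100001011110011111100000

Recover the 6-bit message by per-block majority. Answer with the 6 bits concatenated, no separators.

Block 1 (00010): 1 one → 0
Block 2 (11000): 2 ones → 0
Block 3 (01011): 3 ones → 1
Block 4 (11001): 3 ones → 1
Block 5 (11111): 5 ones → 1
Block 6 (00000): 0 ones → 0

001110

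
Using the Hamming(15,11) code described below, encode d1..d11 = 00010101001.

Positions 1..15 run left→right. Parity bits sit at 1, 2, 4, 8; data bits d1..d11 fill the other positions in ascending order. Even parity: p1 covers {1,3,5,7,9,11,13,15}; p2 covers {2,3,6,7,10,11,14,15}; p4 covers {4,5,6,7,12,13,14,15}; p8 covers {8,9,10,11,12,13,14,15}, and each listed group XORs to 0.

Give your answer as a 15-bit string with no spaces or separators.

Place data at non-parity positions: p1 p2 0 p4 0 0 1 p8 0 1 0 1 0 0 1
p1 (pos 1,3,5,7,9,11,13,15): XOR of data positions = 0⊕0⊕1⊕0⊕0⊕0⊕1 = 0
p2 (pos 2,3,6,7,10,11,14,15): XOR of data positions = 0⊕0⊕1⊕1⊕0⊕0⊕1 = 1
p4 (pos 4,5,6,7,12,13,14,15): XOR of data positions = 0⊕0⊕1⊕1⊕0⊕0⊕1 = 1
p8 (pos 8,9,10,11,12,13,14,15): XOR of data positions = 0⊕1⊕0⊕1⊕0⊕0⊕1 = 1
Codeword: 010100110101001

010100110101001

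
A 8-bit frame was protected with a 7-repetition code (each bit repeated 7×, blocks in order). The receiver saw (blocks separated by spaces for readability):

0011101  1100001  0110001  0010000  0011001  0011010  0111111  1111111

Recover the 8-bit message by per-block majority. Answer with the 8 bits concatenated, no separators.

10000011

Block 1 (0011101): 4 ones → 1
Block 2 (1100001): 3 ones → 0
Block 3 (0110001): 3 ones → 0
Block 4 (0010000): 1 one → 0
Block 5 (0011001): 3 ones → 0
Block 6 (0011010): 3 ones → 0
Block 7 (0111111): 6 ones → 1
Block 8 (1111111): 7 ones → 1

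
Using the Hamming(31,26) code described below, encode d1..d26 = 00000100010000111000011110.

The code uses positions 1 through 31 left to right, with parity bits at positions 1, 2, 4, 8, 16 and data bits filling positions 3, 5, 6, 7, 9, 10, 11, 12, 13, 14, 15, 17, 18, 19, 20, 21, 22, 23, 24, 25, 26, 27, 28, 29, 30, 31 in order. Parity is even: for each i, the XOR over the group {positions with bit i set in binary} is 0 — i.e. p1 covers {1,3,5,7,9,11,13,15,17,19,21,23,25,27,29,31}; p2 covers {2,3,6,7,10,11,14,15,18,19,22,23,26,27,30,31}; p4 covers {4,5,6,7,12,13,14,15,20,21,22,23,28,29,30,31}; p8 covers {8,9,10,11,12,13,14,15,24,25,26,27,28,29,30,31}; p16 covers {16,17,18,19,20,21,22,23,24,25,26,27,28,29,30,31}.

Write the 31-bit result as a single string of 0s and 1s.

Place data at non-parity positions: p1 p2 0 p4 0 0 0 p8 0 1 0 0 0 1 0 p16 0 0 0 1 1 1 0 0 0 0 1 1 1 1 0
p1 (pos 1,3,5,7,9,11,13,15,17,19,21,23,25,27,29,31): XOR of data positions = 0⊕0⊕0⊕0⊕0⊕0⊕0⊕0⊕0⊕1⊕0⊕0⊕1⊕1⊕0 = 1
p2 (pos 2,3,6,7,10,11,14,15,18,19,22,23,26,27,30,31): XOR of data positions = 0⊕0⊕0⊕1⊕0⊕1⊕0⊕0⊕0⊕1⊕0⊕0⊕1⊕1⊕0 = 1
p4 (pos 4,5,6,7,12,13,14,15,20,21,22,23,28,29,30,31): XOR of data positions = 0⊕0⊕0⊕0⊕0⊕1⊕0⊕1⊕1⊕1⊕0⊕1⊕1⊕1⊕0 = 1
p8 (pos 8,9,10,11,12,13,14,15,24,25,26,27,28,29,30,31): XOR of data positions = 0⊕1⊕0⊕0⊕0⊕1⊕0⊕0⊕0⊕0⊕1⊕1⊕1⊕1⊕0 = 0
p16 (pos 16,17,18,19,20,21,22,23,24,25,26,27,28,29,30,31): XOR of data positions = 0⊕0⊕0⊕1⊕1⊕1⊕0⊕0⊕0⊕0⊕1⊕1⊕1⊕1⊕0 = 1
Codeword: 1101000001000101000111000011110

1101000001000101000111000011110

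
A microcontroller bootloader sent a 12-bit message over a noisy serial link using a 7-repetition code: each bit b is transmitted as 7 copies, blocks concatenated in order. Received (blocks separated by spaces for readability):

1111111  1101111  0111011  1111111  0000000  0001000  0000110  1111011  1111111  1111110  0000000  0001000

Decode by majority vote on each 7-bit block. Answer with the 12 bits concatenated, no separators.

111100011100

Block 1 (1111111): 7 ones → 1
Block 2 (1101111): 6 ones → 1
Block 3 (0111011): 5 ones → 1
Block 4 (1111111): 7 ones → 1
Block 5 (0000000): 0 ones → 0
Block 6 (0001000): 1 one → 0
Block 7 (0000110): 2 ones → 0
Block 8 (1111011): 6 ones → 1
Block 9 (1111111): 7 ones → 1
Block 10 (1111110): 6 ones → 1
Block 11 (0000000): 0 ones → 0
Block 12 (0001000): 1 one → 0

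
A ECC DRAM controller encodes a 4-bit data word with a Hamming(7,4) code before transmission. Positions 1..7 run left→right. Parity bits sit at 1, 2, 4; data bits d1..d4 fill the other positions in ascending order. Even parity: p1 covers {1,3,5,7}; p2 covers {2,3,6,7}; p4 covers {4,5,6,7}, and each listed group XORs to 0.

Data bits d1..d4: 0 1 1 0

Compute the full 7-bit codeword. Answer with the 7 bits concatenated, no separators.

Place data at non-parity positions: p1 p2 0 p4 1 1 0
p1 (pos 1,3,5,7): XOR of data positions = 0⊕1⊕0 = 1
p2 (pos 2,3,6,7): XOR of data positions = 0⊕1⊕0 = 1
p4 (pos 4,5,6,7): XOR of data positions = 1⊕1⊕0 = 0
Codeword: 1100110

1100110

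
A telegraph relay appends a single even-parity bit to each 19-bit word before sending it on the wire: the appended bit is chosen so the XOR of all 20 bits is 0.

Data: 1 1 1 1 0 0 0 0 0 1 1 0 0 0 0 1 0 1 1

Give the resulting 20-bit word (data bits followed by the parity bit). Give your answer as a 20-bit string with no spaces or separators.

XOR of the 19 data bits: 1⊕1⊕1⊕1⊕0⊕0⊕0⊕0⊕0⊕1⊕1⊕0⊕0⊕0⊕0⊕1⊕0⊕1⊕1 = 1
Parity bit = 1 (so all 20 bits XOR to 0).

11110000011000010111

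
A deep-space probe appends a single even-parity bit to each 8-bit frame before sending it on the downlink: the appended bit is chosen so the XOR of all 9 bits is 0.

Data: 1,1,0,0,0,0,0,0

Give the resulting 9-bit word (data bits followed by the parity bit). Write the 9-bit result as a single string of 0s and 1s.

110000000

XOR of the 8 data bits: 1⊕1⊕0⊕0⊕0⊕0⊕0⊕0 = 0
Parity bit = 0 (so all 9 bits XOR to 0).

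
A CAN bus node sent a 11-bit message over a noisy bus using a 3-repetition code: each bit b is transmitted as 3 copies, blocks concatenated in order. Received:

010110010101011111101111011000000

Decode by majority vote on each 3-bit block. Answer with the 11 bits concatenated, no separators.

01011111100

Block 1 (010): 1 one → 0
Block 2 (110): 2 ones → 1
Block 3 (010): 1 one → 0
Block 4 (101): 2 ones → 1
Block 5 (011): 2 ones → 1
Block 6 (111): 3 ones → 1
Block 7 (101): 2 ones → 1
Block 8 (111): 3 ones → 1
Block 9 (011): 2 ones → 1
Block 10 (000): 0 ones → 0
Block 11 (000): 0 ones → 0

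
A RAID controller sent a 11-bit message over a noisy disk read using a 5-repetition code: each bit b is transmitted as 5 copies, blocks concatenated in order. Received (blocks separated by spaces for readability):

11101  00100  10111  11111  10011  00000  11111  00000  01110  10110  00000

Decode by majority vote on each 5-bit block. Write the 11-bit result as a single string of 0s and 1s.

10111010110

Block 1 (11101): 4 ones → 1
Block 2 (00100): 1 one → 0
Block 3 (10111): 4 ones → 1
Block 4 (11111): 5 ones → 1
Block 5 (10011): 3 ones → 1
Block 6 (00000): 0 ones → 0
Block 7 (11111): 5 ones → 1
Block 8 (00000): 0 ones → 0
Block 9 (01110): 3 ones → 1
Block 10 (10110): 3 ones → 1
Block 11 (00000): 0 ones → 0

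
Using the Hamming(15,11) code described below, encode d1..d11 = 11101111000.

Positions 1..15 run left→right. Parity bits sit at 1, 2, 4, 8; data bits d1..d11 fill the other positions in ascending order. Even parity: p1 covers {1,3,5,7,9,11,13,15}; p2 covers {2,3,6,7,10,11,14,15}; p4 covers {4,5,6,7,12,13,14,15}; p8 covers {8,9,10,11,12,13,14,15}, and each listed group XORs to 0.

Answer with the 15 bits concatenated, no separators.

001111001111000

Place data at non-parity positions: p1 p2 1 p4 1 1 0 p8 1 1 1 1 0 0 0
p1 (pos 1,3,5,7,9,11,13,15): XOR of data positions = 1⊕1⊕0⊕1⊕1⊕0⊕0 = 0
p2 (pos 2,3,6,7,10,11,14,15): XOR of data positions = 1⊕1⊕0⊕1⊕1⊕0⊕0 = 0
p4 (pos 4,5,6,7,12,13,14,15): XOR of data positions = 1⊕1⊕0⊕1⊕0⊕0⊕0 = 1
p8 (pos 8,9,10,11,12,13,14,15): XOR of data positions = 1⊕1⊕1⊕1⊕0⊕0⊕0 = 0
Codeword: 001111001111000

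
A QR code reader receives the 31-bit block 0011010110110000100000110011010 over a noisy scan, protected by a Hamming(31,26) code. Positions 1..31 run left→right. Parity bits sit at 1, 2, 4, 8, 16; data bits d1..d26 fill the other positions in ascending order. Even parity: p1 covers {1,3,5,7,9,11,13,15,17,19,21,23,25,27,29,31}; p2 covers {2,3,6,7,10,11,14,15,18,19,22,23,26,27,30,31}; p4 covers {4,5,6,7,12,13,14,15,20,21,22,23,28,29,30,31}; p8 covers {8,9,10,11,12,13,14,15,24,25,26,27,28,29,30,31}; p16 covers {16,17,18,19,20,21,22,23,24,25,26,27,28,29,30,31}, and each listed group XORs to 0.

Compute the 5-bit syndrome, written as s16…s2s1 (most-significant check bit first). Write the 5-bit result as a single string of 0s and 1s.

s1 (pos 1,3,5,7,9,11,13,15,17,19,21,23,25,27,29,31): 0⊕1⊕0⊕0⊕1⊕1⊕0⊕0⊕1⊕0⊕0⊕1⊕0⊕1⊕0⊕0 = 0
s2 (pos 2,3,6,7,10,11,14,15,18,19,22,23,26,27,30,31): 0⊕1⊕1⊕0⊕0⊕1⊕0⊕0⊕0⊕0⊕0⊕1⊕0⊕1⊕1⊕0 = 0
s4 (pos 4,5,6,7,12,13,14,15,20,21,22,23,28,29,30,31): 1⊕0⊕1⊕0⊕1⊕0⊕0⊕0⊕0⊕0⊕0⊕1⊕1⊕0⊕1⊕0 = 0
s8 (pos 8,9,10,11,12,13,14,15,24,25,26,27,28,29,30,31): 1⊕1⊕0⊕1⊕1⊕0⊕0⊕0⊕1⊕0⊕0⊕1⊕1⊕0⊕1⊕0 = 0
s16 (pos 16,17,18,19,20,21,22,23,24,25,26,27,28,29,30,31): 0⊕1⊕0⊕0⊕0⊕0⊕0⊕1⊕1⊕0⊕0⊕1⊕1⊕0⊕1⊕0 = 0
Syndrome s16…s1 = 00000 → no error.

00000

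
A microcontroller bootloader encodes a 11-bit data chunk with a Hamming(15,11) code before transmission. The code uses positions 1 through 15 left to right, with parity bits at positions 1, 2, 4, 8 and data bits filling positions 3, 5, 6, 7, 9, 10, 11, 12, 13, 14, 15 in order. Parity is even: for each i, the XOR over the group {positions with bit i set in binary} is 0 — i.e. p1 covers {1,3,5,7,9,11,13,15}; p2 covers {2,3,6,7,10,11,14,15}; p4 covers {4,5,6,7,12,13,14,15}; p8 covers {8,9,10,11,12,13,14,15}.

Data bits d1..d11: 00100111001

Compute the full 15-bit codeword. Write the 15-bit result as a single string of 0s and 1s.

000101000111001

Place data at non-parity positions: p1 p2 0 p4 0 1 0 p8 0 1 1 1 0 0 1
p1 (pos 1,3,5,7,9,11,13,15): XOR of data positions = 0⊕0⊕0⊕0⊕1⊕0⊕1 = 0
p2 (pos 2,3,6,7,10,11,14,15): XOR of data positions = 0⊕1⊕0⊕1⊕1⊕0⊕1 = 0
p4 (pos 4,5,6,7,12,13,14,15): XOR of data positions = 0⊕1⊕0⊕1⊕0⊕0⊕1 = 1
p8 (pos 8,9,10,11,12,13,14,15): XOR of data positions = 0⊕1⊕1⊕1⊕0⊕0⊕1 = 0
Codeword: 000101000111001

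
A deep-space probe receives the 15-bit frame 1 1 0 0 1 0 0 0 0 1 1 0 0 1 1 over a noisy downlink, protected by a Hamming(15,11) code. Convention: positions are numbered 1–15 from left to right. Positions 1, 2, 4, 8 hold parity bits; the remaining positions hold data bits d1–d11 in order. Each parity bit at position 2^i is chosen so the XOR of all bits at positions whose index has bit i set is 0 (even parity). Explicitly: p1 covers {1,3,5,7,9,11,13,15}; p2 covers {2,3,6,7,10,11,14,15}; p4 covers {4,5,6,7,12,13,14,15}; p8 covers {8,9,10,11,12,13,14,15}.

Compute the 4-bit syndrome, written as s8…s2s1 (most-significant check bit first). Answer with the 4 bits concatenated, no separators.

0110

s1 (pos 1,3,5,7,9,11,13,15): 1⊕0⊕1⊕0⊕0⊕1⊕0⊕1 = 0
s2 (pos 2,3,6,7,10,11,14,15): 1⊕0⊕0⊕0⊕1⊕1⊕1⊕1 = 1
s4 (pos 4,5,6,7,12,13,14,15): 0⊕1⊕0⊕0⊕0⊕0⊕1⊕1 = 1
s8 (pos 8,9,10,11,12,13,14,15): 0⊕0⊕1⊕1⊕0⊕0⊕1⊕1 = 0
Syndrome s8…s1 = 0110 → error at position 6.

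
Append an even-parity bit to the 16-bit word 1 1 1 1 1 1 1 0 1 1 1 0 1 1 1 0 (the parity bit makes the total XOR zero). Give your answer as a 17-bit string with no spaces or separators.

XOR of the 16 data bits: 1⊕1⊕1⊕1⊕1⊕1⊕1⊕0⊕1⊕1⊕1⊕0⊕1⊕1⊕1⊕0 = 1
Parity bit = 1 (so all 17 bits XOR to 0).

11111110111011101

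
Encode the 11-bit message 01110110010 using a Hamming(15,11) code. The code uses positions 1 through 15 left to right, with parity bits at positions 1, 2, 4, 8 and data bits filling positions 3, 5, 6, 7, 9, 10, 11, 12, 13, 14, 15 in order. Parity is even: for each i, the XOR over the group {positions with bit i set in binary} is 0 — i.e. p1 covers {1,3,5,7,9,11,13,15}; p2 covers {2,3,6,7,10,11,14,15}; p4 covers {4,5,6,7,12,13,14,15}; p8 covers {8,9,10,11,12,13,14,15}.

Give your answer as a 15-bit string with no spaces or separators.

Place data at non-parity positions: p1 p2 0 p4 1 1 1 p8 0 1 1 0 0 1 0
p1 (pos 1,3,5,7,9,11,13,15): XOR of data positions = 0⊕1⊕1⊕0⊕1⊕0⊕0 = 1
p2 (pos 2,3,6,7,10,11,14,15): XOR of data positions = 0⊕1⊕1⊕1⊕1⊕1⊕0 = 1
p4 (pos 4,5,6,7,12,13,14,15): XOR of data positions = 1⊕1⊕1⊕0⊕0⊕1⊕0 = 0
p8 (pos 8,9,10,11,12,13,14,15): XOR of data positions = 0⊕1⊕1⊕0⊕0⊕1⊕0 = 1
Codeword: 110011110110010

110011110110010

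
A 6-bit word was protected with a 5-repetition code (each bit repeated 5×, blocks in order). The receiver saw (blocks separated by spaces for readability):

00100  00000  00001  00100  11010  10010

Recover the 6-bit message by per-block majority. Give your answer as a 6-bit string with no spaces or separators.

000010

Block 1 (00100): 1 one → 0
Block 2 (00000): 0 ones → 0
Block 3 (00001): 1 one → 0
Block 4 (00100): 1 one → 0
Block 5 (11010): 3 ones → 1
Block 6 (10010): 2 ones → 0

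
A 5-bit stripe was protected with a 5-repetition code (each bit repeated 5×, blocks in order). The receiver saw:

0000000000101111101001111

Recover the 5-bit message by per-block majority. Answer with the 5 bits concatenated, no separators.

Block 1 (00000): 0 ones → 0
Block 2 (00000): 0 ones → 0
Block 3 (10111): 4 ones → 1
Block 4 (11010): 3 ones → 1
Block 5 (01111): 4 ones → 1

00111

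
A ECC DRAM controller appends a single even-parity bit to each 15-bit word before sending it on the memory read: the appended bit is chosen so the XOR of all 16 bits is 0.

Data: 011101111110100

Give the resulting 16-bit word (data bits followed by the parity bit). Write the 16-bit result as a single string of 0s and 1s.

0111011111101000

XOR of the 15 data bits: 0⊕1⊕1⊕1⊕0⊕1⊕1⊕1⊕1⊕1⊕1⊕0⊕1⊕0⊕0 = 0
Parity bit = 0 (so all 16 bits XOR to 0).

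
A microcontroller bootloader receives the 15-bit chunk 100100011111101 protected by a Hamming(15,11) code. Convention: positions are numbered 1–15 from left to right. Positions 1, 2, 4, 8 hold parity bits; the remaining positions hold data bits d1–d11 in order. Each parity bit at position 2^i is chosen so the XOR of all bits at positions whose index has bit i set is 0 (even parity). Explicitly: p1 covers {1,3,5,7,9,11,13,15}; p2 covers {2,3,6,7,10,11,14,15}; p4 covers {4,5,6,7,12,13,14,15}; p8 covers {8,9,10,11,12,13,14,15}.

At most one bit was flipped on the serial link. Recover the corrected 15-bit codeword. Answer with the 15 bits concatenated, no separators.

s1 (pos 1,3,5,7,9,11,13,15): 1⊕0⊕0⊕0⊕1⊕1⊕1⊕1 = 1
s2 (pos 2,3,6,7,10,11,14,15): 0⊕0⊕0⊕0⊕1⊕1⊕0⊕1 = 1
s4 (pos 4,5,6,7,12,13,14,15): 1⊕0⊕0⊕0⊕1⊕1⊕0⊕1 = 0
s8 (pos 8,9,10,11,12,13,14,15): 1⊕1⊕1⊕1⊕1⊕1⊕0⊕1 = 1
Syndrome s8…s1 = 1011 → error at position 11.
Flip position 11: 100100011111101 → 100100011101101

100100011101101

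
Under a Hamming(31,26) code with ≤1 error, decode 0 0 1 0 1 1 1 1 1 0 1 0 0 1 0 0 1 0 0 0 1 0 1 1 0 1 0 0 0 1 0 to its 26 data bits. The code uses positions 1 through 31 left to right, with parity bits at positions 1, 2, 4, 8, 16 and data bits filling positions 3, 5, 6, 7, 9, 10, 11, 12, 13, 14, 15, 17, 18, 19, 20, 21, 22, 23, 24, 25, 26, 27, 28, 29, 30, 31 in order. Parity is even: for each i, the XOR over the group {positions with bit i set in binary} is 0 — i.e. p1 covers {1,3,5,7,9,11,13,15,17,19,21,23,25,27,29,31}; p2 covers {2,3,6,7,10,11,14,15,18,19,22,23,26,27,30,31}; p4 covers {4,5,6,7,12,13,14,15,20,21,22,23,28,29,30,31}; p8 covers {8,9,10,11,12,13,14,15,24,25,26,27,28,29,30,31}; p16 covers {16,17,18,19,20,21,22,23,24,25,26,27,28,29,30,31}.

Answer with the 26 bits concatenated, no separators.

11111011010100010110100010

s1 (pos 1,3,5,7,9,11,13,15,17,19,21,23,25,27,29,31): 0⊕1⊕1⊕1⊕1⊕1⊕0⊕0⊕1⊕0⊕1⊕1⊕0⊕0⊕0⊕0 = 0
s2 (pos 2,3,6,7,10,11,14,15,18,19,22,23,26,27,30,31): 0⊕1⊕1⊕1⊕0⊕1⊕1⊕0⊕0⊕0⊕0⊕1⊕1⊕0⊕1⊕0 = 0
s4 (pos 4,5,6,7,12,13,14,15,20,21,22,23,28,29,30,31): 0⊕1⊕1⊕1⊕0⊕0⊕1⊕0⊕0⊕1⊕0⊕1⊕0⊕0⊕1⊕0 = 1
s8 (pos 8,9,10,11,12,13,14,15,24,25,26,27,28,29,30,31): 1⊕1⊕0⊕1⊕0⊕0⊕1⊕0⊕1⊕0⊕1⊕0⊕0⊕0⊕1⊕0 = 1
s16 (pos 16,17,18,19,20,21,22,23,24,25,26,27,28,29,30,31): 0⊕1⊕0⊕0⊕0⊕1⊕0⊕1⊕1⊕0⊕1⊕0⊕0⊕0⊕1⊕0 = 0
Syndrome s16…s1 = 01100 → error at position 12.
Flip position 12: 0010111110100100100010110100010 → 0010111110110100100010110100010
Read data bits from positions 3,5,6,7,9,10,11,12,13,14,15,17,18,19,20,21,22,23,24,25,26,27,28,29,30,31: 11111011010100010110100010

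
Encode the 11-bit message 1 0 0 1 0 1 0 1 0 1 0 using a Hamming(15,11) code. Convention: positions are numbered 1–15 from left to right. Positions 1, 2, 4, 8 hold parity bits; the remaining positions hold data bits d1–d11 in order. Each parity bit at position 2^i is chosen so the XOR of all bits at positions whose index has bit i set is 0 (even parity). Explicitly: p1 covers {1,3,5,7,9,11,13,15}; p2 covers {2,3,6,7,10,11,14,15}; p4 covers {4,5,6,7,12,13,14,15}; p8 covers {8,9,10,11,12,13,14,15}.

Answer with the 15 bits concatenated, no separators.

001100110101010

Place data at non-parity positions: p1 p2 1 p4 0 0 1 p8 0 1 0 1 0 1 0
p1 (pos 1,3,5,7,9,11,13,15): XOR of data positions = 1⊕0⊕1⊕0⊕0⊕0⊕0 = 0
p2 (pos 2,3,6,7,10,11,14,15): XOR of data positions = 1⊕0⊕1⊕1⊕0⊕1⊕0 = 0
p4 (pos 4,5,6,7,12,13,14,15): XOR of data positions = 0⊕0⊕1⊕1⊕0⊕1⊕0 = 1
p8 (pos 8,9,10,11,12,13,14,15): XOR of data positions = 0⊕1⊕0⊕1⊕0⊕1⊕0 = 1
Codeword: 001100110101010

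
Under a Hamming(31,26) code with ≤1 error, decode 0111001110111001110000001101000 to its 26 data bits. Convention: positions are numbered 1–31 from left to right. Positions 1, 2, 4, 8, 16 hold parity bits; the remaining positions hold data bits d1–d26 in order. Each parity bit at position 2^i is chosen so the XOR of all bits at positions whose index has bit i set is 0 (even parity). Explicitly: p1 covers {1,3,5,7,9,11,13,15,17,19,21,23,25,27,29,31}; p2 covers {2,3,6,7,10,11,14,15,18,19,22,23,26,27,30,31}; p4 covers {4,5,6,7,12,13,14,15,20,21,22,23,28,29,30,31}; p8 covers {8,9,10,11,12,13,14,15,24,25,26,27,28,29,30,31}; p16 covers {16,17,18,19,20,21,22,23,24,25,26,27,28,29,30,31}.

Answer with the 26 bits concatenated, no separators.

s1 (pos 1,3,5,7,9,11,13,15,17,19,21,23,25,27,29,31): 0⊕1⊕0⊕1⊕1⊕1⊕1⊕0⊕1⊕0⊕0⊕0⊕1⊕0⊕0⊕0 = 1
s2 (pos 2,3,6,7,10,11,14,15,18,19,22,23,26,27,30,31): 1⊕1⊕0⊕1⊕0⊕1⊕0⊕0⊕1⊕0⊕0⊕0⊕1⊕0⊕0⊕0 = 0
s4 (pos 4,5,6,7,12,13,14,15,20,21,22,23,28,29,30,31): 1⊕0⊕0⊕1⊕1⊕1⊕0⊕0⊕0⊕0⊕0⊕0⊕1⊕0⊕0⊕0 = 1
s8 (pos 8,9,10,11,12,13,14,15,24,25,26,27,28,29,30,31): 1⊕1⊕0⊕1⊕1⊕1⊕0⊕0⊕0⊕1⊕1⊕0⊕1⊕0⊕0⊕0 = 0
s16 (pos 16,17,18,19,20,21,22,23,24,25,26,27,28,29,30,31): 1⊕1⊕1⊕0⊕0⊕0⊕0⊕0⊕0⊕1⊕1⊕0⊕1⊕0⊕0⊕0 = 0
Syndrome s16…s1 = 00101 → error at position 5.
Flip position 5: 0111001110111001110000001101000 → 0111101110111001110000001101000
Read data bits from positions 3,5,6,7,9,10,11,12,13,14,15,17,18,19,20,21,22,23,24,25,26,27,28,29,30,31: 11011011100110000001101000

11011011100110000001101000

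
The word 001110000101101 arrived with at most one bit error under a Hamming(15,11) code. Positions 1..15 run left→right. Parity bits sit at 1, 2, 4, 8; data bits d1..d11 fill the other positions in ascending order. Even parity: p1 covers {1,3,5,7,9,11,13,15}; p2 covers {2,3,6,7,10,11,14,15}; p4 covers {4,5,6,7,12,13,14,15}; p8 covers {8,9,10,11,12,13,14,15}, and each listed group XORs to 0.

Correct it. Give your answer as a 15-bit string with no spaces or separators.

001111000101101

s1 (pos 1,3,5,7,9,11,13,15): 0⊕1⊕1⊕0⊕0⊕0⊕1⊕1 = 0
s2 (pos 2,3,6,7,10,11,14,15): 0⊕1⊕0⊕0⊕1⊕0⊕0⊕1 = 1
s4 (pos 4,5,6,7,12,13,14,15): 1⊕1⊕0⊕0⊕1⊕1⊕0⊕1 = 1
s8 (pos 8,9,10,11,12,13,14,15): 0⊕0⊕1⊕0⊕1⊕1⊕0⊕1 = 0
Syndrome s8…s1 = 0110 → error at position 6.
Flip position 6: 001110000101101 → 001111000101101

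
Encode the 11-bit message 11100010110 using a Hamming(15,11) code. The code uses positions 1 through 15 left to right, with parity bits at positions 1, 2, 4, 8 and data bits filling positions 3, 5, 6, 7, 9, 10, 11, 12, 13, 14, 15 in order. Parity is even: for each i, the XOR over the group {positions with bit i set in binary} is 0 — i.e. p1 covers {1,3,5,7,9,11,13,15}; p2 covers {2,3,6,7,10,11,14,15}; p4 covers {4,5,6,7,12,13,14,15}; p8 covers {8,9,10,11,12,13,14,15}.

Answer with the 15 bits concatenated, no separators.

001011010010110

Place data at non-parity positions: p1 p2 1 p4 1 1 0 p8 0 0 1 0 1 1 0
p1 (pos 1,3,5,7,9,11,13,15): XOR of data positions = 1⊕1⊕0⊕0⊕1⊕1⊕0 = 0
p2 (pos 2,3,6,7,10,11,14,15): XOR of data positions = 1⊕1⊕0⊕0⊕1⊕1⊕0 = 0
p4 (pos 4,5,6,7,12,13,14,15): XOR of data positions = 1⊕1⊕0⊕0⊕1⊕1⊕0 = 0
p8 (pos 8,9,10,11,12,13,14,15): XOR of data positions = 0⊕0⊕1⊕0⊕1⊕1⊕0 = 1
Codeword: 001011010010110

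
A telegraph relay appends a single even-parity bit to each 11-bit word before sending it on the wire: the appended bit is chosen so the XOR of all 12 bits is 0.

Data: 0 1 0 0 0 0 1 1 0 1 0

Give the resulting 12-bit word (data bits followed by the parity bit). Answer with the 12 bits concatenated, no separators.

XOR of the 11 data bits: 0⊕1⊕0⊕0⊕0⊕0⊕1⊕1⊕0⊕1⊕0 = 0
Parity bit = 0 (so all 12 bits XOR to 0).

010000110100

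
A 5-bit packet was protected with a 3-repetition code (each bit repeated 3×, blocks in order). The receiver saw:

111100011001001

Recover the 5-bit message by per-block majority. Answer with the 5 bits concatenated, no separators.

Block 1 (111): 3 ones → 1
Block 2 (100): 1 one → 0
Block 3 (011): 2 ones → 1
Block 4 (001): 1 one → 0
Block 5 (001): 1 one → 0

10100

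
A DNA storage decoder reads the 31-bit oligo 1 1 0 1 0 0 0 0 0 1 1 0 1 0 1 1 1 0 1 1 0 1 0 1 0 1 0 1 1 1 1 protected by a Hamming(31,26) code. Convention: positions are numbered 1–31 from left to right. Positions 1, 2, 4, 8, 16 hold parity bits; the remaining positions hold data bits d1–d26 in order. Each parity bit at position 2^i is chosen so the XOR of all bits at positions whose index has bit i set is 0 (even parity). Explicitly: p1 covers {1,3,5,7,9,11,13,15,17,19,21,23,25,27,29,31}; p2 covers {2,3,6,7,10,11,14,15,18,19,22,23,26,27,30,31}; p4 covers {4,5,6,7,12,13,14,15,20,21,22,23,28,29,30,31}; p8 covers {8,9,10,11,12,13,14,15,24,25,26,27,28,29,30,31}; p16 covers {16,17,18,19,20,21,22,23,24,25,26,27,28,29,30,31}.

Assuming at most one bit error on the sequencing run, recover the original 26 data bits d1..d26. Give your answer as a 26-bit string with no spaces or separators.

s1 (pos 1,3,5,7,9,11,13,15,17,19,21,23,25,27,29,31): 1⊕0⊕0⊕0⊕0⊕1⊕1⊕1⊕1⊕1⊕0⊕0⊕0⊕0⊕1⊕1 = 0
s2 (pos 2,3,6,7,10,11,14,15,18,19,22,23,26,27,30,31): 1⊕0⊕0⊕0⊕1⊕1⊕0⊕1⊕0⊕1⊕1⊕0⊕1⊕0⊕1⊕1 = 1
s4 (pos 4,5,6,7,12,13,14,15,20,21,22,23,28,29,30,31): 1⊕0⊕0⊕0⊕0⊕1⊕0⊕1⊕1⊕0⊕1⊕0⊕1⊕1⊕1⊕1 = 1
s8 (pos 8,9,10,11,12,13,14,15,24,25,26,27,28,29,30,31): 0⊕0⊕1⊕1⊕0⊕1⊕0⊕1⊕1⊕0⊕1⊕0⊕1⊕1⊕1⊕1 = 0
s16 (pos 16,17,18,19,20,21,22,23,24,25,26,27,28,29,30,31): 1⊕1⊕0⊕1⊕1⊕0⊕1⊕0⊕1⊕0⊕1⊕0⊕1⊕1⊕1⊕1 = 1
Syndrome s16…s1 = 10110 → error at position 22.
Flip position 22: 1101000001101011101101010101111 → 1101000001101011101100010101111
Read data bits from positions 3,5,6,7,9,10,11,12,13,14,15,17,18,19,20,21,22,23,24,25,26,27,28,29,30,31: 00000110101101100010101111

00000110101101100010101111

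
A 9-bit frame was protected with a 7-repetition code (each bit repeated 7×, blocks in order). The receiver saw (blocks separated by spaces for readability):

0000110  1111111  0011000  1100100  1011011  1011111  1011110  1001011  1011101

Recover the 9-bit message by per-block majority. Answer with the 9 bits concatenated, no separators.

010011111

Block 1 (0000110): 2 ones → 0
Block 2 (1111111): 7 ones → 1
Block 3 (0011000): 2 ones → 0
Block 4 (1100100): 3 ones → 0
Block 5 (1011011): 5 ones → 1
Block 6 (1011111): 6 ones → 1
Block 7 (1011110): 5 ones → 1
Block 8 (1001011): 4 ones → 1
Block 9 (1011101): 5 ones → 1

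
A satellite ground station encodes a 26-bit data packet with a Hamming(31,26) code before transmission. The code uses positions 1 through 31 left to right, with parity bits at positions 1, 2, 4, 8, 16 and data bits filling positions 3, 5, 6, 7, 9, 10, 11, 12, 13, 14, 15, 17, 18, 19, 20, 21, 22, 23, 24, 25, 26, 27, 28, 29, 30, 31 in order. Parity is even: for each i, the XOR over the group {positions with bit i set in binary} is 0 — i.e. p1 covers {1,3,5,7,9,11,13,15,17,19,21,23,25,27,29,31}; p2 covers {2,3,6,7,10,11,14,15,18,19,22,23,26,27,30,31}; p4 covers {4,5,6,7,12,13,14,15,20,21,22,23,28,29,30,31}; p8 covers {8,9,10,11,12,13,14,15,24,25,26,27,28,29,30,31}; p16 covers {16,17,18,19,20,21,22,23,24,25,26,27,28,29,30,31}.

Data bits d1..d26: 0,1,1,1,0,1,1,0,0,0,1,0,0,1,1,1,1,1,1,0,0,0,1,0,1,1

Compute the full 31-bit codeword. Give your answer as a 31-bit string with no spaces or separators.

Place data at non-parity positions: p1 p2 0 p4 1 1 1 p8 0 1 1 0 0 0 1 p16 0 0 1 1 1 1 1 1 0 0 0 1 0 1 1
p1 (pos 1,3,5,7,9,11,13,15,17,19,21,23,25,27,29,31): XOR of data positions = 0⊕1⊕1⊕0⊕1⊕0⊕1⊕0⊕1⊕1⊕1⊕0⊕0⊕0⊕1 = 0
p2 (pos 2,3,6,7,10,11,14,15,18,19,22,23,26,27,30,31): XOR of data positions = 0⊕1⊕1⊕1⊕1⊕0⊕1⊕0⊕1⊕1⊕1⊕0⊕0⊕1⊕1 = 0
p4 (pos 4,5,6,7,12,13,14,15,20,21,22,23,28,29,30,31): XOR of data positions = 1⊕1⊕1⊕0⊕0⊕0⊕1⊕1⊕1⊕1⊕1⊕1⊕0⊕1⊕1 = 1
p8 (pos 8,9,10,11,12,13,14,15,24,25,26,27,28,29,30,31): XOR of data positions = 0⊕1⊕1⊕0⊕0⊕0⊕1⊕1⊕0⊕0⊕0⊕1⊕0⊕1⊕1 = 1
p16 (pos 16,17,18,19,20,21,22,23,24,25,26,27,28,29,30,31): XOR of data positions = 0⊕0⊕1⊕1⊕1⊕1⊕1⊕1⊕0⊕0⊕0⊕1⊕0⊕1⊕1 = 1
Codeword: 0001111101100011001111110001011

0001111101100011001111110001011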